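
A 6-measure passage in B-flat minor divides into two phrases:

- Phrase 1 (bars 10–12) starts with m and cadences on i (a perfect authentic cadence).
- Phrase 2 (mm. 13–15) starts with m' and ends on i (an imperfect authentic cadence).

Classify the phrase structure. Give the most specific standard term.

The second phrase closes with an imperfect authentic cadence, which is not stronger than the first phrase's perfect authentic cadence; without a weak→strong cadential pair there is no antecedent–consequent relationship, so this is a phrase group rather than a period.

phrase group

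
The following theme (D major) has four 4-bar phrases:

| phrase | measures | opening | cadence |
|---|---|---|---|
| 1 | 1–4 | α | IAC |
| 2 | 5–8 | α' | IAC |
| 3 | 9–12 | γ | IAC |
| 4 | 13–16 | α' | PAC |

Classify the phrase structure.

Four phrases in two halves: the first half (measures 1–8) ends with an imperfect authentic cadence, the second (mm. 9–16) with a perfect authentic cadence — a large antecedent–consequent pair, i.e. a double period.
Phrase 3 begins with different material from phrase 1, making it contrasting.

contrasting double period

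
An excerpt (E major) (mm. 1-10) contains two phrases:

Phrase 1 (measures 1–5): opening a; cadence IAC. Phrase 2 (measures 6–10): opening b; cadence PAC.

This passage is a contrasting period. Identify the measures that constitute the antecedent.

measures 1–5

The antecedent is the phrase ending with the weaker cadence (imperfect authentic cadence, phrase 1) and the consequent the one ending more conclusively (perfect authentic cadence, phrase 2); the antecedent is bars 1-5.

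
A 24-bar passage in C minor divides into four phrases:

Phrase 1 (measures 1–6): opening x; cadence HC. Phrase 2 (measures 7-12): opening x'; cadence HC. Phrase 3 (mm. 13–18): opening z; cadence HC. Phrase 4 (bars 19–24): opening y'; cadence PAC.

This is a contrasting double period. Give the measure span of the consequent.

measures 13–24

In a double period the first pair of phrases (ending half cadence) is the large antecedent and the second pair (ending perfect authentic cadence) is the large consequent; the consequent is measures 13–24.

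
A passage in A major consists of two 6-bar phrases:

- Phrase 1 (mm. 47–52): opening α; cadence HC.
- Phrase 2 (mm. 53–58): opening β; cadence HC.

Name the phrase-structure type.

phrase group

The second phrase closes with a half cadence, which is not stronger than the first phrase's half cadence; without a weak→strong cadential pair there is no antecedent–consequent relationship, so this is a phrase group rather than a period.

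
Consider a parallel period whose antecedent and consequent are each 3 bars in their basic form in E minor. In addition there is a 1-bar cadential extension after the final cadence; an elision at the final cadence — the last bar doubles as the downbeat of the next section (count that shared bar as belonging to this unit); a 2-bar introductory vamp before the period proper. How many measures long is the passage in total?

9 measures

Basic parallel period: 3 + 3 = 6 bars.
6 (basic form) + 1 (cadential extension) + 2 (introduction) = 9.
The elision shares a bar with the next section but does not change this unit's count.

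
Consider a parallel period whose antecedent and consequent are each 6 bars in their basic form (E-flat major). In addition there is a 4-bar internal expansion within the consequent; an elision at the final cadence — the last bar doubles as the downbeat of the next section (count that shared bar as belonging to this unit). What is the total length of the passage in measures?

16 measures

Basic parallel period: 6 + 6 = 12 bars.
12 (basic form) + 4 (internal expansion) = 16.
The elision shares a bar with the next section but does not change this unit's count.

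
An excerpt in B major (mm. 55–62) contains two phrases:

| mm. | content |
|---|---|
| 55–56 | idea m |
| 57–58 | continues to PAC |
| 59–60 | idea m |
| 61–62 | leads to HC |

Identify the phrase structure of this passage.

phrase group

The second phrase closes with a half cadence, which is not stronger than the first phrase's perfect authentic cadence; without a weak→strong cadential pair there is no antecedent–consequent relationship, so this is a phrase group rather than a period.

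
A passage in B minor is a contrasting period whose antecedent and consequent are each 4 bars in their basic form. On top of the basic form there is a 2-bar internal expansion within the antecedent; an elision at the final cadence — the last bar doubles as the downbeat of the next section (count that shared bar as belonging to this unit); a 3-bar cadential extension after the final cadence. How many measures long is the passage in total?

Basic contrasting period: 4 + 4 = 8 bars.
8 (basic form) + 2 (internal expansion) + 3 (cadential extension) = 13.
The elision shares a bar with the next section but does not change this unit's count.

13 measures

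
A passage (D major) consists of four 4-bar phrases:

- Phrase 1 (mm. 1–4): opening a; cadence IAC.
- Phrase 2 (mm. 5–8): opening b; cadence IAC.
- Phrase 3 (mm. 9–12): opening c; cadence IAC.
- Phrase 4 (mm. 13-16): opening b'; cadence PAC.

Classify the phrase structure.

contrasting double period

Four phrases in two halves: the first half (bars 1-8) ends with an imperfect authentic cadence, the second (mm. 9–16) with a perfect authentic cadence — a large antecedent–consequent pair, i.e. a double period.
Phrase 3 begins with different material from phrase 1, making it contrasting.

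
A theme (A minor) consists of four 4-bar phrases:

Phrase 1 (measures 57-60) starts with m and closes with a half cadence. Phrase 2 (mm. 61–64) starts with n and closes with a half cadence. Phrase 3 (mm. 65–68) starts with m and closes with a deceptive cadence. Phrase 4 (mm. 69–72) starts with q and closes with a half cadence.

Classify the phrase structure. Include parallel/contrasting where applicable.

Phrase 4 ends with a half cadence, no stronger than phrase 2's half cadence, so the four phrases do not form a double period; nor do phrases 3–4 duplicate 1–2, so it is not a repeated period. With no phrase reaching a conclusive cadence, the passage is a phrase group.

phrase group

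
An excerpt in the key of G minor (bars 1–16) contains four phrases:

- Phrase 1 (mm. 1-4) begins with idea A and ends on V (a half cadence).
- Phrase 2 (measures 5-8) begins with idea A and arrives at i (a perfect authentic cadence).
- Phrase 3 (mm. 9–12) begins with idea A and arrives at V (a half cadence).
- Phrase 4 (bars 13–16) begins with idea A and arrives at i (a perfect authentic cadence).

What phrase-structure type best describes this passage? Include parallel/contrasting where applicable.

repeated period

The cadence pattern HC–PAC–HC–PAC is weak–strong twice, and phrases 3–4 restate phrases 1–2: a period heard twice, not a double period (which would end weakly at phrase 2).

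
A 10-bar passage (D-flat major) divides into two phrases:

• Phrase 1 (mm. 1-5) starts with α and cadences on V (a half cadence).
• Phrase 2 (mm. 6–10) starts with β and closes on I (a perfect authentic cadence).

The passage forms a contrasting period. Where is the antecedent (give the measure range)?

The antecedent is the phrase ending with the weaker cadence (half cadence, phrase 1) and the consequent the one ending more conclusively (perfect authentic cadence, phrase 2); the antecedent is mm. 1–5.

measures 1–5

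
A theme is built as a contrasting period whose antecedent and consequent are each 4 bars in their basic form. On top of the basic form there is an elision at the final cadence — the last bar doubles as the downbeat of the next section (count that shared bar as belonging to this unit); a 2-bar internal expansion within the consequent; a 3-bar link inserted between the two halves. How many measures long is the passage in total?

13 measures

Basic contrasting period: 4 + 4 = 8 bars.
8 (basic form) + 2 (internal expansion) + 3 (link) = 13.
The elision shares a bar with the next section but does not change this unit's count.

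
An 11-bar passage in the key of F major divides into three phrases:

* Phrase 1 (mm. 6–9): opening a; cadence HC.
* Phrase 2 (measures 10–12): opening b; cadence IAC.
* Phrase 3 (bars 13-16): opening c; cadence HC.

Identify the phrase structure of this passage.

phrase group

The final phrase closes with a half cadence, which is not stronger than the preceding imperfect authentic cadence; the 3 phrases lack an overall antecedent–consequent design and so form a phrase group.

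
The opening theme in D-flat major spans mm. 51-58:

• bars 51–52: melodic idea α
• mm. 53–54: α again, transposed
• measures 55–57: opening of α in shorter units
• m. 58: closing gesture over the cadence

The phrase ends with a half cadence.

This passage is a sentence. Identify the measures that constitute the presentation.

measures 51–54

The presentation of a sentence is the basic idea (measures 51–52) plus its repetition (mm. 53-54); the presentation is therefore measures 51–54.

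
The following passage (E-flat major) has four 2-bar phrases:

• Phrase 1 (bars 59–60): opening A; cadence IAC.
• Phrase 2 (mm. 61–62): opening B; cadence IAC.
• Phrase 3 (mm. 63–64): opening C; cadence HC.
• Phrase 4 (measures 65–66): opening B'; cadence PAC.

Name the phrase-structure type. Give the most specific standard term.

Four phrases in two halves: the first half (measures 59-62) ends with an imperfect authentic cadence, the second (mm. 63–66) with a perfect authentic cadence — a large antecedent–consequent pair, i.e. a double period.
Phrase 3 begins with different material from phrase 1, making it contrasting.

contrasting double period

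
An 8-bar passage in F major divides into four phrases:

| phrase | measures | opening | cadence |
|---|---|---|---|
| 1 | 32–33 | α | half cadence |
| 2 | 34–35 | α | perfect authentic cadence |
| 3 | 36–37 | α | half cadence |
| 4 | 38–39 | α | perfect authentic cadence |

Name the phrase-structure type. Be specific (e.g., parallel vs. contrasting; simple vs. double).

repeated period

The cadence pattern HC–PAC–HC–PAC is weak–strong twice, and phrases 3–4 restate phrases 1–2: a period heard twice, not a double period (which would end weakly at phrase 2).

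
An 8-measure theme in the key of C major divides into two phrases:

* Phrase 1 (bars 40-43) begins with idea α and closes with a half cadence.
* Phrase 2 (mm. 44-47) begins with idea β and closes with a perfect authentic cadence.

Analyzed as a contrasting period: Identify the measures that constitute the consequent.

measures 44–47

The antecedent is the phrase ending with the weaker cadence (half cadence, phrase 1) and the consequent the one ending more conclusively (perfect authentic cadence, phrase 2); the consequent is mm. 44–47.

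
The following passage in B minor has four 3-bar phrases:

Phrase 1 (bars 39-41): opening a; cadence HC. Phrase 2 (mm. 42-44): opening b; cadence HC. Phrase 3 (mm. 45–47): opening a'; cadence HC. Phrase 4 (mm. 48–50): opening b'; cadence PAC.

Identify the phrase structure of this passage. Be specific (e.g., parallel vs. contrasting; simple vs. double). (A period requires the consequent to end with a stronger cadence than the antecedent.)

Four phrases in two halves: the first half (mm. 39-44) ends with a half cadence, the second (bars 45-50) with a perfect authentic cadence — a large antecedent–consequent pair, i.e. a double period.
Phrase 3 begins with the same material as phrase 1, making it parallel.

parallel double period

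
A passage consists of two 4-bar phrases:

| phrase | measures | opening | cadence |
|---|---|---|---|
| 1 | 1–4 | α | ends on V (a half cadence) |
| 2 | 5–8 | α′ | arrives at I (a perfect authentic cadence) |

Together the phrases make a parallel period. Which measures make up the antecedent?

measures 1–4

The phrase ending with the weaker cadence (half cadence) is the antecedent; the one ending more conclusively (perfect authentic cadence) is the consequent. The antecedent is measures 1–4.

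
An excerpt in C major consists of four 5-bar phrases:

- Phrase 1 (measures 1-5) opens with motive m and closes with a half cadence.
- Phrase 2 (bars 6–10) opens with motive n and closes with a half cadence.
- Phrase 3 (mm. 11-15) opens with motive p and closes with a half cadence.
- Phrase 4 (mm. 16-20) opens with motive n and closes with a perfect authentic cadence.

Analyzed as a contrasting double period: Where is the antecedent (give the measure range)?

measures 1–10

In a double period the four phrases pair into a large antecedent (phrases 1–2, ending half cadence) and a large consequent (phrases 3–4, ending perfect authentic cadence). The antecedent spans mm. 1-10.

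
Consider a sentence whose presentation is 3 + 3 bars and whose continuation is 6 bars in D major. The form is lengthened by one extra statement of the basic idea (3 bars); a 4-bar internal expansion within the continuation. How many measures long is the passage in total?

Basic sentence: 3 + 3 + 6 = 12 bars.
12 (basic form) + 3 (extra statement) + 4 (internal expansion) = 19.

19 measures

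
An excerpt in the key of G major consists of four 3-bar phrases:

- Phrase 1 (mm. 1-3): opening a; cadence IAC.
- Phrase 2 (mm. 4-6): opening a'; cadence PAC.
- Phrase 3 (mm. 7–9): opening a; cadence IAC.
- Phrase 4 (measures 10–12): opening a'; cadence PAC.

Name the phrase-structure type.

repeated period

The cadence pattern IAC–PAC–IAC–PAC is weak–strong twice, and phrases 3–4 restate phrases 1–2: a period heard twice, not a double period (which would end weakly at phrase 2).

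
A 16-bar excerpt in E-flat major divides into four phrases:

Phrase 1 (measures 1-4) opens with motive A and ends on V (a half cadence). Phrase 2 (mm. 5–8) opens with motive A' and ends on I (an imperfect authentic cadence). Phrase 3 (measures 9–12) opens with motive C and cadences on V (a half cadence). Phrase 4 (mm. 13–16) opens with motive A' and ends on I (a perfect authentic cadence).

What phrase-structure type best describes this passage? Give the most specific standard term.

Four phrases in two halves: the first half (mm. 1–8) ends with an imperfect authentic cadence, the second (mm. 9–16) with a perfect authentic cadence — a large antecedent–consequent pair, i.e. a double period.
Phrase 3 begins with different material from phrase 1, making it contrasting.

contrasting double period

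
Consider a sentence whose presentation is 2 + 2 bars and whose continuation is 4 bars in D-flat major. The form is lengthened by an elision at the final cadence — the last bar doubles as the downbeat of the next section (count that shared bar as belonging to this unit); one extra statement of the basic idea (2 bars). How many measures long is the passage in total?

10 measures

Basic sentence: 2 + 2 + 4 = 8 bars.
8 (basic form) + 2 (extra statement) = 10.
The elision shares a bar with the next section but does not change this unit's count.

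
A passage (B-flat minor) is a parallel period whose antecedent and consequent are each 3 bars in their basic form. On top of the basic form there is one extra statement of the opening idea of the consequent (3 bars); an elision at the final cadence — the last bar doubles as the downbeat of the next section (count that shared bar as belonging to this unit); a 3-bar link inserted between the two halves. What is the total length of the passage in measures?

12 measures

Basic parallel period: 3 + 3 = 6 bars.
6 (basic form) + 3 (extra statement) + 3 (link) = 12.
The elision shares a bar with the next section but does not change this unit's count.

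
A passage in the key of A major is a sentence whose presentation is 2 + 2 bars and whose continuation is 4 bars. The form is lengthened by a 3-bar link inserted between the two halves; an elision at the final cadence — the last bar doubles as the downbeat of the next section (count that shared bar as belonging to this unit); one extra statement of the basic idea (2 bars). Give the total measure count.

13 measures

Basic sentence: 2 + 2 + 4 = 8 bars.
8 (basic form) + 3 (link) + 2 (extra statement) = 13.
The elision shares a bar with the next section but does not change this unit's count.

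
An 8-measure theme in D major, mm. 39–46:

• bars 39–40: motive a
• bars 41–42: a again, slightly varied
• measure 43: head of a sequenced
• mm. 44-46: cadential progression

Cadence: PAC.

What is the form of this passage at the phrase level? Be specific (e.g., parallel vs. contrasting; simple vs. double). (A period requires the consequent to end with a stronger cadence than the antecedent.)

Basic idea (mm. 39–40) + its repetition (mm. 41-42) form the presentation; fragmentation and cadence (mm. 43–46) form the continuation — the 8-bar whole is a sentence.

sentence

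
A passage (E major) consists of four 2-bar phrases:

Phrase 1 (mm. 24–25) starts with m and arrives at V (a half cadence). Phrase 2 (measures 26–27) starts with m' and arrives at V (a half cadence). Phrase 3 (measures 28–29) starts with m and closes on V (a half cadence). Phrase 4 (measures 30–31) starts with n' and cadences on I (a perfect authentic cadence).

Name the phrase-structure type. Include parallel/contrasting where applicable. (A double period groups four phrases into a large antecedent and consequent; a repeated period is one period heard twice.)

parallel double period

Four phrases in two halves: the first half (mm. 24–27) ends with a half cadence, the second (measures 28–31) with a perfect authentic cadence — a large antecedent–consequent pair, i.e. a double period.
Phrase 3 begins with the same material as phrase 1, making it parallel.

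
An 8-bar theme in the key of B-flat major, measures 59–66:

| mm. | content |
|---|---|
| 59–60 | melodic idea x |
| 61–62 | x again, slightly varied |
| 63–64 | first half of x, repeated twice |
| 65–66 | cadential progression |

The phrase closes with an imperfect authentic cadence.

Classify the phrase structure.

Basic idea (mm. 59–60) + its repetition (measures 61-62) form the presentation; fragmentation and cadence (mm. 63-66) form the continuation — the 8-bar whole is a sentence.

sentence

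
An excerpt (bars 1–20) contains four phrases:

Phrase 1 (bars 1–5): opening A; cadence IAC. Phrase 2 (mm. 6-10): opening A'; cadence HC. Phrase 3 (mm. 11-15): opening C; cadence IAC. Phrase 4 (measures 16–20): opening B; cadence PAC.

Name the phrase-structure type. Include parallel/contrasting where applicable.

contrasting double period

Four phrases in two halves: the first half (mm. 1–10) ends with a half cadence, the second (mm. 11–20) with a perfect authentic cadence — a large antecedent–consequent pair, i.e. a double period.
Phrase 3 begins with different material from phrase 1, making it contrasting.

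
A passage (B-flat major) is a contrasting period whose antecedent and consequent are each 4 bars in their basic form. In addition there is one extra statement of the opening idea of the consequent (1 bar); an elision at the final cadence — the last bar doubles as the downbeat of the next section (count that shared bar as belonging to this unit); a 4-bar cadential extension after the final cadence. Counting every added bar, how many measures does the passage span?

13 measures

Basic contrasting period: 4 + 4 = 8 bars.
8 (basic form) + 1 (extra statement) + 4 (cadential extension) = 13.
The elision shares a bar with the next section but does not change this unit's count.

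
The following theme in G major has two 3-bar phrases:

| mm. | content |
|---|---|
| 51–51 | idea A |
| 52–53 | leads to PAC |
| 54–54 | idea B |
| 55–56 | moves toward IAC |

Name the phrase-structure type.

phrase group

The second phrase closes with an imperfect authentic cadence, which is not stronger than the first phrase's perfect authentic cadence; without a weak→strong cadential pair there is no antecedent–consequent relationship, so this is a phrase group rather than a period.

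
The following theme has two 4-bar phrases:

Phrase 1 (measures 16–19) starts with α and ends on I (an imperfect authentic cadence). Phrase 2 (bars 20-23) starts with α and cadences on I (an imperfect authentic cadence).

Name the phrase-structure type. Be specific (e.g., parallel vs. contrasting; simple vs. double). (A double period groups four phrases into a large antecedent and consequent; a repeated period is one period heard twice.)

Both phrases have the same opening (α) and the same cadence (imperfect authentic cadence): the second is a restatement, not a consequent, so this is a repeated phrase rather than a period.

repeated phrase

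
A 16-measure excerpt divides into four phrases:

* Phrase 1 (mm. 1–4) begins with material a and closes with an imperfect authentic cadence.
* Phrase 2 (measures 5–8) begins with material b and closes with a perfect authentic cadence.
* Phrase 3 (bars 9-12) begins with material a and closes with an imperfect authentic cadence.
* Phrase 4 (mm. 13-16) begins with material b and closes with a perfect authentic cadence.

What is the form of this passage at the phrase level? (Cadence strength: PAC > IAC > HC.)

The cadence pattern IAC–PAC–IAC–PAC is weak–strong twice, and phrases 3–4 restate phrases 1–2: a period heard twice, not a double period (which would end weakly at phrase 2).

repeated period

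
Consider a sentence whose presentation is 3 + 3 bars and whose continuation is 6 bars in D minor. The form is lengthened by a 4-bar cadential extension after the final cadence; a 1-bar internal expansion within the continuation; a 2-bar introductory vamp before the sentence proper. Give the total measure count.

19 measures

Basic sentence: 3 + 3 + 6 = 12 bars.
12 (basic form) + 4 (cadential extension) + 1 (internal expansion) + 2 (introduction) = 19.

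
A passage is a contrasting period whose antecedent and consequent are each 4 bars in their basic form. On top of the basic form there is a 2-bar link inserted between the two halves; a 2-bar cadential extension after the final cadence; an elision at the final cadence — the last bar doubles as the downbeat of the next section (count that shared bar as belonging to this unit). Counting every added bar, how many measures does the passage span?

12 measures

Basic contrasting period: 4 + 4 = 8 bars.
8 (basic form) + 2 (link) + 2 (cadential extension) = 12.
The elision shares a bar with the next section but does not change this unit's count.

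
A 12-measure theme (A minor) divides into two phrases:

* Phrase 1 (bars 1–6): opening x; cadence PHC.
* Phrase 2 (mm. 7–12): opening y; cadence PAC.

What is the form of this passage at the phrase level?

Phrase 1 ends with a Phrygian half cadence (weaker) and phrase 2 with a perfect authentic cadence (stronger): antecedent + consequent = a period.
The two phrases open with different material (x / y), so the period is contrasting.

contrasting period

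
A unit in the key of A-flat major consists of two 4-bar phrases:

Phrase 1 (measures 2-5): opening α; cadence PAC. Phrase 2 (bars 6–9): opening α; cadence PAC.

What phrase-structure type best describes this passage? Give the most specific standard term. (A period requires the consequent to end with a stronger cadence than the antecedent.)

Both phrases have the same opening (α) and the same cadence (perfect authentic cadence): the second is a restatement, not a consequent, so this is a repeated phrase rather than a period.

repeated phrase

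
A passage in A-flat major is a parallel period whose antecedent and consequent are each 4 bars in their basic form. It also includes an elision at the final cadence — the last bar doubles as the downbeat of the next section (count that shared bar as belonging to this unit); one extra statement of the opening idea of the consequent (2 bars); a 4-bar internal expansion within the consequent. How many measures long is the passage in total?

Basic parallel period: 4 + 4 = 8 bars.
8 (basic form) + 2 (extra statement) + 4 (internal expansion) = 14.
The elision shares a bar with the next section but does not change this unit's count.

14 measures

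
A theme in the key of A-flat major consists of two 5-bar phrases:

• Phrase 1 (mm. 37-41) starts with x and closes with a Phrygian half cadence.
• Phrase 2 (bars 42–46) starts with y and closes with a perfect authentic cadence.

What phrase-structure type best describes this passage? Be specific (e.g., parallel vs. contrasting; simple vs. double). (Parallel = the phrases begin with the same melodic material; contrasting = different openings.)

contrasting period

Phrase 1 ends with a Phrygian half cadence (weaker) and phrase 2 with a perfect authentic cadence (stronger): antecedent + consequent = a period.
The two phrases open with different material (x / y), so the period is contrasting.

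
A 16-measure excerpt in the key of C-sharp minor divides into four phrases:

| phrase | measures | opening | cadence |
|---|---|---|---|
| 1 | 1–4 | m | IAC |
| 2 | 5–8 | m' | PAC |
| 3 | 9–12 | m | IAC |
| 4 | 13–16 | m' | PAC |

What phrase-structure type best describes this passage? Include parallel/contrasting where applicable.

repeated period

The cadence pattern IAC–PAC–IAC–PAC is weak–strong twice, and phrases 3–4 restate phrases 1–2: a period heard twice, not a double period (which would end weakly at phrase 2).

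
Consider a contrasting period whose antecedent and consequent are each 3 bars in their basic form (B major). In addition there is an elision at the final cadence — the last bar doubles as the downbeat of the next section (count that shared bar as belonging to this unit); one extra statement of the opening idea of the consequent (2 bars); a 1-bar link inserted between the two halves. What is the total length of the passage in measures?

9 measures

Basic contrasting period: 3 + 3 = 6 bars.
6 (basic form) + 2 (extra statement) + 1 (link) = 9.
The elision shares a bar with the next section but does not change this unit's count.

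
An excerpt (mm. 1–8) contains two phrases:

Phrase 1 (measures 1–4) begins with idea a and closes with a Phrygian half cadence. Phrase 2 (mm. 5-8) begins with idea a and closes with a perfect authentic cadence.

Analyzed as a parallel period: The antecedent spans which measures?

The antecedent is the phrase ending with the weaker cadence (Phrygian half cadence, phrase 1) and the consequent the one ending more conclusively (perfect authentic cadence, phrase 2); the antecedent is mm. 1–4.

measures 1–4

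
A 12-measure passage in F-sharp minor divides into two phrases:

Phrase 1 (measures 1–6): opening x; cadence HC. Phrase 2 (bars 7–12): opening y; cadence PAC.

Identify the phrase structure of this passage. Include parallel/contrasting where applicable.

contrasting period

Phrase 1 ends with a half cadence (weaker) and phrase 2 with a perfect authentic cadence (stronger): antecedent + consequent = a period.
The two phrases open with different material (x / y), so the period is contrasting.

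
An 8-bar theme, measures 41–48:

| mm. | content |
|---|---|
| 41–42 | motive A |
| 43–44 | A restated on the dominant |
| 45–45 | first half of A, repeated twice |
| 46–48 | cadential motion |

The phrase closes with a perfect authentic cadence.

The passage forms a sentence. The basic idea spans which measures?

The presentation of a sentence is the basic idea (bars 41–42) plus its repetition (bars 43-44); the basic idea is therefore measures 41–42.

measures 41–42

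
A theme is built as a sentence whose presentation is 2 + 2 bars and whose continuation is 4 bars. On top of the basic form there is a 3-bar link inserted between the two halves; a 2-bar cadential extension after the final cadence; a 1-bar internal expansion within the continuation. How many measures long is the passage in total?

Basic sentence: 2 + 2 + 4 = 8 bars.
8 (basic form) + 3 (link) + 2 (cadential extension) + 1 (internal expansion) = 14.

14 measures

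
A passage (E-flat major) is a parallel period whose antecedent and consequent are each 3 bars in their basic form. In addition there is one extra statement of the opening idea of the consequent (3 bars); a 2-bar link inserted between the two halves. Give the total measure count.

Basic parallel period: 3 + 3 = 6 bars.
6 (basic form) + 3 (extra statement) + 2 (link) = 11.

11 measures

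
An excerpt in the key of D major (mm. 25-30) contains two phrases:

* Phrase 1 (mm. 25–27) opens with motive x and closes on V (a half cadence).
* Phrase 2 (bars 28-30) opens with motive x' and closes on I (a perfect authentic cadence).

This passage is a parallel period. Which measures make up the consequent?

The antecedent is the phrase ending with the weaker cadence (half cadence, phrase 1) and the consequent the one ending more conclusively (perfect authentic cadence, phrase 2); the consequent is measures 28–30.

measures 28–30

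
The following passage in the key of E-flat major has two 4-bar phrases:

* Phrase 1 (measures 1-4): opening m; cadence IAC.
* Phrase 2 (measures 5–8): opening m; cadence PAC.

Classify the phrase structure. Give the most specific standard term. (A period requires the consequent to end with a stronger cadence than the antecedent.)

parallel period

Phrase 1 ends with an imperfect authentic cadence (weaker) and phrase 2 with a perfect authentic cadence (stronger): antecedent + consequent = a period.
The two phrases open with the same material (m / m), so the period is parallel.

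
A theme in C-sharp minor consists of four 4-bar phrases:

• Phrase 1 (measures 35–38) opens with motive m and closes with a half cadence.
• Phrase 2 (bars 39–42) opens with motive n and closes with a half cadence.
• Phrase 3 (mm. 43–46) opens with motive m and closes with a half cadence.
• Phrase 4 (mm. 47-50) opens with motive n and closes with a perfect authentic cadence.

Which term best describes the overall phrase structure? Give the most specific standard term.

parallel double period

Four phrases in two halves: the first half (mm. 35–42) ends with a half cadence, the second (bars 43–50) with a perfect authentic cadence — a large antecedent–consequent pair, i.e. a double period.
Phrase 3 begins with the same material as phrase 1, making it parallel.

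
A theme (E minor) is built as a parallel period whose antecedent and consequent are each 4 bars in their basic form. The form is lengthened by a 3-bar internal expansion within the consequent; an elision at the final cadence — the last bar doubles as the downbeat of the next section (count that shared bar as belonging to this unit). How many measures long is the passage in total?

11 measures

Basic parallel period: 4 + 4 = 8 bars.
8 (basic form) + 3 (internal expansion) = 11.
The elision shares a bar with the next section but does not change this unit's count.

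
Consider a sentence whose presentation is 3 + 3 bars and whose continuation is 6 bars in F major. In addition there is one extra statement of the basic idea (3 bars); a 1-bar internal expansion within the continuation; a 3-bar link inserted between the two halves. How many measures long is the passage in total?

19 measures

Basic sentence: 3 + 3 + 6 = 12 bars.
12 (basic form) + 3 (extra statement) + 1 (internal expansion) + 3 (link) = 19.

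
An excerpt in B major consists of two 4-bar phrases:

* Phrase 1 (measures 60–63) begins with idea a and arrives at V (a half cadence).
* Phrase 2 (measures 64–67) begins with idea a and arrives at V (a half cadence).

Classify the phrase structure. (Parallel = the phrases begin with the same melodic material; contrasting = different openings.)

Both phrases have the same opening (a) and the same cadence (half cadence): the second is a restatement, not a consequent, so this is a repeated phrase rather than a period.

repeated phrase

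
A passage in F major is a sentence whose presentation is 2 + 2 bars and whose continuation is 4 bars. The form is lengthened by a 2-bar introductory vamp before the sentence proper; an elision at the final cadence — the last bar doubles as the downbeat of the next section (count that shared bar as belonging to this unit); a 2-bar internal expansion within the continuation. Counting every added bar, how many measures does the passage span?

12 measures

Basic sentence: 2 + 2 + 4 = 8 bars.
8 (basic form) + 2 (introduction) + 2 (internal expansion) = 12.
The elision shares a bar with the next section but does not change this unit's count.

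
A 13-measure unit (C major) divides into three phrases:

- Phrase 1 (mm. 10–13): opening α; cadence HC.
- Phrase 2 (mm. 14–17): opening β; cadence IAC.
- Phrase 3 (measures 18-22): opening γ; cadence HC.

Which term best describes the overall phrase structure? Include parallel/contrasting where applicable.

phrase group

The final phrase closes with a half cadence, which is not stronger than the preceding imperfect authentic cadence; the 3 phrases lack an overall antecedent–consequent design and so form a phrase group.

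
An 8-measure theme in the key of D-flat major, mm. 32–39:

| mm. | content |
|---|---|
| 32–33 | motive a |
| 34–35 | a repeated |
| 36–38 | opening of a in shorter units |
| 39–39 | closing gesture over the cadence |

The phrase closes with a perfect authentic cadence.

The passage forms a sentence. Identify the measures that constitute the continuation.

After the presentation (bars 32–35), the continuation covers the fragmentation through the cadence: mm. 36-39.

measures 36–39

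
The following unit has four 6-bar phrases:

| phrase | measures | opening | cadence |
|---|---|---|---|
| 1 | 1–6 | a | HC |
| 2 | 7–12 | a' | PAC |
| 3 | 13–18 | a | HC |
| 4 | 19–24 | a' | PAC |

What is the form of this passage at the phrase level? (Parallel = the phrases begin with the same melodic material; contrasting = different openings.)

repeated period

The cadence pattern HC–PAC–HC–PAC is weak–strong twice, and phrases 3–4 restate phrases 1–2: a period heard twice, not a double period (which would end weakly at phrase 2).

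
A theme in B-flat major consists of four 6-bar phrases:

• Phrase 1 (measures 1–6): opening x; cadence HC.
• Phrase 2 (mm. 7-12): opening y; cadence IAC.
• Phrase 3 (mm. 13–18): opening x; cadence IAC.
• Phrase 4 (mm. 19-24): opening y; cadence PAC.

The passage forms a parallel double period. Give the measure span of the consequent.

measures 13–24

In a double period the four phrases pair into a large antecedent (phrases 1–2, ending imperfect authentic cadence) and a large consequent (phrases 3–4, ending perfect authentic cadence). The consequent spans mm. 13–24.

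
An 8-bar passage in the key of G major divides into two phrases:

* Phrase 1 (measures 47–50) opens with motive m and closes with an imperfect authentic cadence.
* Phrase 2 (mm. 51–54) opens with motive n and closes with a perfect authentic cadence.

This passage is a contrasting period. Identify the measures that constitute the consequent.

measures 51–54

The antecedent is the phrase ending with the weaker cadence (imperfect authentic cadence, phrase 1) and the consequent the one ending more conclusively (perfect authentic cadence, phrase 2); the consequent is bars 51–54.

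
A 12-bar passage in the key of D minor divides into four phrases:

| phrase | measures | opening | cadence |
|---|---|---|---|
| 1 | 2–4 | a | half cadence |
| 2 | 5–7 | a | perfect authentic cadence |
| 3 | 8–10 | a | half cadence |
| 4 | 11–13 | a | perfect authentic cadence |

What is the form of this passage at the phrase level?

repeated period

The cadence pattern HC–PAC–HC–PAC is weak–strong twice, and phrases 3–4 restate phrases 1–2: a period heard twice, not a double period (which would end weakly at phrase 2).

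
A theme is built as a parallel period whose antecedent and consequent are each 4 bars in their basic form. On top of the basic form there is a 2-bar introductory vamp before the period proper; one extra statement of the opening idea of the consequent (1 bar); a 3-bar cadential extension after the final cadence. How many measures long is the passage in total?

Basic parallel period: 4 + 4 = 8 bars.
8 (basic form) + 2 (introduction) + 1 (extra statement) + 3 (cadential extension) = 14.

14 measures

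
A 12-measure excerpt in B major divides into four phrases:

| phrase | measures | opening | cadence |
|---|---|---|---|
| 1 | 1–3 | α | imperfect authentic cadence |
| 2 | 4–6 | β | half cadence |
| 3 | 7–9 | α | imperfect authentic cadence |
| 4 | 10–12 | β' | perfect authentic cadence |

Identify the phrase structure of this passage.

parallel double period

Four phrases in two halves: the first half (mm. 1–6) ends with a half cadence, the second (mm. 7–12) with a perfect authentic cadence — a large antecedent–consequent pair, i.e. a double period.
Phrase 3 begins with the same material as phrase 1, making it parallel.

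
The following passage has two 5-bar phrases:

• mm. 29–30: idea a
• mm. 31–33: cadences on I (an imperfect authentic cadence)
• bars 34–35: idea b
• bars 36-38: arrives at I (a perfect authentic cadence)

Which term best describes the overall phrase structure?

contrasting period

Phrase 1 ends with an imperfect authentic cadence (weaker) and phrase 2 with a perfect authentic cadence (stronger): antecedent + consequent = a period.
The two phrases open with different material (a / b), so the period is contrasting.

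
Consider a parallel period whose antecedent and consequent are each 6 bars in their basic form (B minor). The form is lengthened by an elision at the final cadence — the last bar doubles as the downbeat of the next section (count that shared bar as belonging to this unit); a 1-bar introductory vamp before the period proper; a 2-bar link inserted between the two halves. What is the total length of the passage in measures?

15 measures

Basic parallel period: 6 + 6 = 12 bars.
12 (basic form) + 1 (introduction) + 2 (link) = 15.
The elision shares a bar with the next section but does not change this unit's count.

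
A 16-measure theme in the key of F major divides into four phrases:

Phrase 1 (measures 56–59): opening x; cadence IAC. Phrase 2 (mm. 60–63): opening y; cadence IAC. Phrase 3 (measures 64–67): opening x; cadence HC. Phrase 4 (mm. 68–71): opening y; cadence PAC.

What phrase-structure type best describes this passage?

Four phrases in two halves: the first half (bars 56–63) ends with an imperfect authentic cadence, the second (bars 64–71) with a perfect authentic cadence — a large antecedent–consequent pair, i.e. a double period.
Phrase 3 begins with the same material as phrase 1, making it parallel.

parallel double period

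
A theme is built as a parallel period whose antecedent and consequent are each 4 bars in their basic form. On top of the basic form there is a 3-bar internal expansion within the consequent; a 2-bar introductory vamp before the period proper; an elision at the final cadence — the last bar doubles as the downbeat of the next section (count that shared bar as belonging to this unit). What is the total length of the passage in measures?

13 measures

Basic parallel period: 4 + 4 = 8 bars.
8 (basic form) + 3 (internal expansion) + 2 (introduction) = 13.
The elision shares a bar with the next section but does not change this unit's count.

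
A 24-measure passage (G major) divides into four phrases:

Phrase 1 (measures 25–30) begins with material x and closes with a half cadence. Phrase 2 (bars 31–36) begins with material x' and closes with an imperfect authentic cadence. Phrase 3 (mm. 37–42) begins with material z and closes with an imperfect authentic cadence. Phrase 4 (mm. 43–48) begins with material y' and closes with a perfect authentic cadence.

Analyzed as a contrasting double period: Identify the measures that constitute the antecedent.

measures 25–36

In a double period the four phrases pair into a large antecedent (phrases 1–2, ending imperfect authentic cadence) and a large consequent (phrases 3–4, ending perfect authentic cadence). The antecedent spans mm. 25-36.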